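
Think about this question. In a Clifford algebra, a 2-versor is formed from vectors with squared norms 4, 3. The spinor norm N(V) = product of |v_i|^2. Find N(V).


Spinor norm N(V) = |v1|^2 * |v2|^2 * ... * |v2|^2
= 4 * 3
Running product: 4, 12
N(V) = 12


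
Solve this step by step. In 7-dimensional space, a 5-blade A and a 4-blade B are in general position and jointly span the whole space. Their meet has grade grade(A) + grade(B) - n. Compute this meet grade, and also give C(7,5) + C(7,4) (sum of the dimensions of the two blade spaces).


Meet grade = grade(A) + grade(B) - n
= 5 + 4 - 7 = 2
C(7,5) = 21
C(7,4) = 35
dim_A + dim_B = 21 + 35 = 56


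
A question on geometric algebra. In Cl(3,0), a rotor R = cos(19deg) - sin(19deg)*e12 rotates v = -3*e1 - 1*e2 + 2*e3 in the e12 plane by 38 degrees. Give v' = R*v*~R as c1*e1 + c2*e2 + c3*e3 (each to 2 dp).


Rotor R = cos(19deg) - sin(19deg)*e12
Rotation angle theta = 2 * 19 = 38 degrees in the e12 plane (e1 -> e2).
The component perpendicular to the plane (e3) is invariant: v'_3 = v3 = 2.00
cos(38deg) = 0.7880, sin(38deg) = 0.6157
v'_1 = v1*cos(theta) - v2*sin(theta) = -3*0.7880 - (-1)*0.6157 = -1.75
v'_2 = v1*sin(theta) + v2*cos(theta) = -3*0.6157 + (-1)*0.7880 = -2.63
v' = -1.75*e1 - 2.63*e2 + 2.00*e3


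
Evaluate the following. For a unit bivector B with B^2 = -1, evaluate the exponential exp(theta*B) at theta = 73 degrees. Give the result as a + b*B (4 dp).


For a unit bivector B with B^2 = -1, the exponential series gives
e^(theta*B) = cos(theta) + sin(theta)*B (the GA analogue of Euler's formula).
theta = 73 degrees = 1.27409 rad
cos(73 deg) = 0.2924
sin(73 deg) = 0.9563
exp(theta*B) = 0.2924 + 0.9563*B


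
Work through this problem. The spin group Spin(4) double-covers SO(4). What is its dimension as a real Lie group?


Spin(n) double-covers SO(n); both have Lie algebra so(n) of dimension n(n-1)/2.
n = 4
n(n-1) = 4 * 3 = 12
dim Spin(4) = 12/2 = 6


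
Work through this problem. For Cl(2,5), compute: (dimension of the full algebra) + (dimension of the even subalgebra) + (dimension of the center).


n = 2 + 5 = 7
Total dim = 2^7 = 128
Even subalgebra dim = 2^6 = 64
n is odd, so center dim = 2
Sum = 128 + 64 + 2 = 194


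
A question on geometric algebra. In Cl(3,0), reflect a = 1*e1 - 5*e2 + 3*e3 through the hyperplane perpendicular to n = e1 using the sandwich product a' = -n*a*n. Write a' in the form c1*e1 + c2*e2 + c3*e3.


Reflection formula: a' = -n*a*n, with n = e1 (unit vector, n^2 = 1).
For reflection through hyperplane perp to e1:
The component along e1 flips sign, others stay.
a = (1, -5, 3)
a' = (-1, -5, 3)
a' = -1*e1 - 5*e2 + 3*e3


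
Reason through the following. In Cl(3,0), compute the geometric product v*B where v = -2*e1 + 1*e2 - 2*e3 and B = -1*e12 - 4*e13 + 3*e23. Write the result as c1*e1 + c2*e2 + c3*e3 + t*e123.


vB has grade-1 (vector) and grade-3 (trivector) parts: vB = (v _| B) + (v ^ B).
Vector part <vB>_1:
  e1: -v2*b12 - v3*b13 = -(1)*(-1) - (-2)*(-4) = -7
  e2: v1*b12 - v3*b23 = (-2)*(-1) - (-2)*(3) = 8
  e3: v1*b13 + v2*b23 = (-2)*(-4) + (1)*(3) = 11
Trivector part <vB>_3:
  e123: v1*b23 - v2*b13 + v3*b12 = (-2)*(3) - (1)*(-4) + (-2)*(-1) = 0
vB = -7*e1 + 8*e2 + 11*e3 + 0*e123


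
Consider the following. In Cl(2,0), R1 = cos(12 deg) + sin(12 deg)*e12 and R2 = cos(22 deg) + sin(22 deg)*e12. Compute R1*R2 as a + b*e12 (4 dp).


Same-plane rotors commute and their half-angles add:
R1*R2 = cos(a1 + a2) + sin(a1 + a2)*e12.
a1 + a2 = 12 + 22 = 34 deg
cos(34 deg) = 0.8290
sin(34 deg) = 0.5592
R1*R2 = 0.8290 + 0.5592*e12


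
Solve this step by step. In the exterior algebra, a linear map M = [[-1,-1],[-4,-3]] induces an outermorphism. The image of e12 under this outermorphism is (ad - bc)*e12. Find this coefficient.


The outermorphism of a linear map f sends e1^e2 to f(e1)^f(e2).
f(e1) = -1*e1 - 4*e2
f(e2) = -1*e1 - 3*e2
f(e1) ^ f(e2) = (-1*e1 - 4*e2) ^ (-1*e1 - 3*e2)
= (-1)*(-3)*e12 + (-4)*(-1)*e21
= (3 - 4)*e12
= -1*e12
Coefficient = -1


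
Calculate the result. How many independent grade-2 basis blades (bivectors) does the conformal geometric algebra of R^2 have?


The conformal model of R^2 uses Cl(3,1) with m = 2 + 2 = 4 generators.
Number of grade-2 blades = C(m, 2) = C(4, 2)
= 4*3/2 = 6


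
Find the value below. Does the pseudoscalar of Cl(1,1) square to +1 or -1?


The pseudoscalar I = e1...e_n (product of all n generators) of Cl(p,q) satisfies I^2 = (-1)^(q + n(n-1)/2).
p = 1, q = 1, n = p + q = 2
n(n-1)/2 = 2 * 1 / 2 = 1
Exponent = q + n(n-1)/2 = 1 + 1 = 2
I^2 = (-1)^2 = +1


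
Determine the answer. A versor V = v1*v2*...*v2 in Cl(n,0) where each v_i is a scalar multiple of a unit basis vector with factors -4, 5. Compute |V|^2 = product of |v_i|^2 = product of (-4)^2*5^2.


Each vector v_i has |v_i|^2 = s_i^2
Squared scales: (-4)^2 = 16, 5^2 = 25
|V|^2 = 16 * 25
= 400


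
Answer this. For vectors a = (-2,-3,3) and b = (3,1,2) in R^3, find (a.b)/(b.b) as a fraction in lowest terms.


Projection coefficient = (a . b) / (b . b)
a . b = (-2)*3 + (-3)*1 + 3*2
= -6 + (-3) + 6 = -3
b . b = 3^2 + 1^2 + 2^2
= 9 + 1 + 4 = 14
Coefficient = -3/14
In lowest terms: -3/14


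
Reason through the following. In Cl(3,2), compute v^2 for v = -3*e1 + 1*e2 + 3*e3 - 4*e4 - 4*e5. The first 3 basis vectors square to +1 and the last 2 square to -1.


v^2 = sum of c_i^2 * e_i^2
Positive signature terms (e_i^2 = +1): (-3)^2 + 1^2 + 3^2 = 19
Negative signature terms (e_j^2 = -1): (-4)^2 + (-4)^2 = 32
v^2 = 19 - 32 = -13


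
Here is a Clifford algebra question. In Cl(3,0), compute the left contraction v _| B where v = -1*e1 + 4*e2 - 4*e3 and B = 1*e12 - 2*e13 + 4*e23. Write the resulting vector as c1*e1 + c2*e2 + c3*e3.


Left contraction v _| B = <vB>_1 (grade-1 part of the geometric product vB).
Using e1_|e12 = e2, e2_|e12 = -e1, e1_|e13 = e3, e3_|e13 = -e1, e2_|e23 = e3, e3_|e23 = -e2:
e1 coeff: -v2*b12 - v3*b13 = -(4)*(1) - (-4)*(-2) = -12
e2 coeff: v1*b12 - v3*b23 = (-1)*(1) - (-4)*(4) = 15
e3 coeff: v1*b13 + v2*b23 = (-1)*(-2) + (4)*(4) = 18
v _| B = -12*e1 + 15*e2 + 18*e3


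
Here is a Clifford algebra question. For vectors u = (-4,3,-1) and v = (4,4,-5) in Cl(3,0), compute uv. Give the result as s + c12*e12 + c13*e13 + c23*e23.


In Cl(3,0): e_i^2 = 1, e_ie_j = -e_je_i for i != j.
Scalar part = u . v = (-4)*4 + 3*4 + (-1)*(-5)
= -16 + 12 + 5 = 1
e12 coeff = (-4)*4 - 3*4 = -16 - 12 = -28
e13 coeff = (-4)*(-5) - (-1)*4 = 20 - (-4) = 24
e23 coeff = 3*(-5) - (-1)*4 = -15 - (-4) = -11
uv = 1 - 28*e12 + 24*e13 - 11*e23


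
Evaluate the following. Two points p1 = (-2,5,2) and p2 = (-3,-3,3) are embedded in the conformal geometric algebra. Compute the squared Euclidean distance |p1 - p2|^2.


p1 - p2 = (1, 8, -1)
|p1 - p2|^2 = 1^2 + 8^2 + (-1)^2
= 1 + 64 + 1
= 66


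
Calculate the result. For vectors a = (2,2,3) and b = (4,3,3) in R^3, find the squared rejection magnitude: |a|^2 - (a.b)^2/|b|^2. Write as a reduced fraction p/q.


|a|^2 = 2^2 + 2^2 + 3^2 = 17
|b|^2 = 4^2 + 3^2 + 3^2 = 34
a . b = 2*4 + 2*3 + 3*3 = 23
(a.b)^2 = 23^2 = 529
|rej|^2 = 17 - 529/34
= (578 - 529)/34
= 49/34
In lowest terms: 49/34


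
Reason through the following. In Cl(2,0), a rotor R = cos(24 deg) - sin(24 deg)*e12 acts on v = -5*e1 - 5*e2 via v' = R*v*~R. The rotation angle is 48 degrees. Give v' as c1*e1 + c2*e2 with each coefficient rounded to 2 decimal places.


Rotor R = cos(24deg) - sin(24deg)*e12
Rotation angle theta = 2 * 24 = 48 degrees
v' = R*v*~R rotates v by theta.
cos(48deg) = 0.6691, sin(48deg) = 0.7431
v'_1 = -5*cos(48deg) - (-5)*sin(48deg)
= -5*0.6691 - (-5)*0.7431
= 0.37
v'_2 = -5*sin(48deg) + (-5)*cos(48deg)
= -5*0.7431 + (-5)*0.6691
= -7.06
v' = 0.37*e1 - 7.06*e2


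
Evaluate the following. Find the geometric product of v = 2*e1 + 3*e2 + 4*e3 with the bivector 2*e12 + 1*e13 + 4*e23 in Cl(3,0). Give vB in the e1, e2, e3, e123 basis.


vB has grade-1 (vector) and grade-3 (trivector) parts: vB = (v _| B) + (v ^ B).
Vector part <vB>_1:
  e1: -v2*b12 - v3*b13 = -(3)*(2) - (4)*(1) = -10
  e2: v1*b12 - v3*b23 = (2)*(2) - (4)*(4) = -12
  e3: v1*b13 + v2*b23 = (2)*(1) + (3)*(4) = 14
Trivector part <vB>_3:
  e123: v1*b23 - v2*b13 + v3*b12 = (2)*(4) - (3)*(1) + (4)*(2) = 13
vB = -10*e1 - 12*e2 + 14*e3 + 13*e123


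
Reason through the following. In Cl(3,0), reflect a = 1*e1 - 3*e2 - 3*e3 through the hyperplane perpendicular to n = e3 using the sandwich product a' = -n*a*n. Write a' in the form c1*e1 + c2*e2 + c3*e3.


Reflection formula: a' = -n*a*n, with n = e3 (unit vector, n^2 = 1).
For reflection through hyperplane perp to e3:
The component along e3 flips sign, others stay.
a = (1, -3, -3)
a' = (1, -3, 3)
a' = 1*e1 - 3*e2 + 3*e3


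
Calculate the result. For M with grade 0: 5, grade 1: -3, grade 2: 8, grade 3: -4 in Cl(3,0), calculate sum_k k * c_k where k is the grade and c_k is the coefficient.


Grade-weighted sum = sum of grade_k * coefficient_k
0*5 = 0
1*(-3) = -3
2*8 = 16
3*(-4) = -12
Total = 0 + (-3) + 16 + (-12) = 1


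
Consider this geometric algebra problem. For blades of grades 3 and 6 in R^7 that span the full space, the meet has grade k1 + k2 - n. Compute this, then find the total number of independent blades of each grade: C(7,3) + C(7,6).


Meet grade = grade(A) + grade(B) - n
= 3 + 6 - 7 = 2
C(7,3) = 35
C(7,6) = 7
dim_A + dim_B = 35 + 7 = 42


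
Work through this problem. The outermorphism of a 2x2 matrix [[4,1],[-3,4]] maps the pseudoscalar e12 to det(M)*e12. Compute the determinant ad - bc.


The outermorphism of a linear map f sends e1^e2 to f(e1)^f(e2).
f(e1) = 4*e1 - 3*e2
f(e2) = 1*e1 + 4*e2
f(e1) ^ f(e2) = (4*e1 - 3*e2) ^ (1*e1 + 4*e2)
= 4*4*e12 + (-3)*1*e21
= (16 - (-3))*e12
= 19*e12
Coefficient = 19


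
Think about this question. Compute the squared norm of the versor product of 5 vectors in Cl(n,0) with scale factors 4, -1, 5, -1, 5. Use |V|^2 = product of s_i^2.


Each vector v_i has |v_i|^2 = s_i^2
Squared scales: 4^2 = 16, (-1)^2 = 1, 5^2 = 25, (-1)^2 = 1, 5^2 = 25
|V|^2 = 16 * 1 * 25 * 1 * 25
= 10000


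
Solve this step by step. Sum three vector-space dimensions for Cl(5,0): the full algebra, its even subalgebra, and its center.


n = 5 + 0 = 5
Total dim = 2^5 = 32
Even subalgebra dim = 2^4 = 16
n is odd, so center dim = 2
Sum = 32 + 16 + 2 = 50


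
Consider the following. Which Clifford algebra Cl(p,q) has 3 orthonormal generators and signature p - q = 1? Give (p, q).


We need p + q = 3 and p - q = 1.
Adding: 2p = 3 + 1 = 4, so p = 2.
Then q = 3 - 2 = 1.
(p, q) = (2, 1)


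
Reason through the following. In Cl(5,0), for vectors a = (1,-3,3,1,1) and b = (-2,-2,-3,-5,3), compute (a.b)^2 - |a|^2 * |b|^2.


a . b = 1*(-2) + (-3)*(-2) + 3*(-3) + 1*(-5) + 1*3
= -2 + 6 + (-9) + (-5) + 3 = -7
|a|^2 = 1^2 + (-3)^2 + 3^2 + 1^2 + 1^2 = 21
|b|^2 = (-2)^2 + (-2)^2 + (-3)^2 + (-5)^2 + 3^2 = 51
(a.b)^2 = (-7)^2 = 49
|a|^2 * |b|^2 = 21 * 51 = 1071
Result = 49 - 1071 = -1022


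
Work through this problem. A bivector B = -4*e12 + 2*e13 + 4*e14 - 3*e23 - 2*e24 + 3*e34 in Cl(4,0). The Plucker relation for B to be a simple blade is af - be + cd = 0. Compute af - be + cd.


Plucker relation: af - be + cd
a*f = (-4)*3 = -12
b*e = 2*(-2) = -4
c*d = 4*(-3) = -12
af - be + cd = -12 - (-4) + (-12)
= -20


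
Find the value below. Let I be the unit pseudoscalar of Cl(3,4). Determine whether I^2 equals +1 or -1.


The pseudoscalar I = e1...e_n (product of all n generators) of Cl(p,q) satisfies I^2 = (-1)^(q + n(n-1)/2).
p = 3, q = 4, n = p + q = 7
n(n-1)/2 = 7 * 6 / 2 = 21
Exponent = q + n(n-1)/2 = 4 + 21 = 25
I^2 = (-1)^25 = -1


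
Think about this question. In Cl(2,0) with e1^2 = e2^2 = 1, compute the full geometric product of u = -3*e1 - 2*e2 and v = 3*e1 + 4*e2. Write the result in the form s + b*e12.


Expand: (-3*e1 - 2*e2)(3*e1 + 4*e2)
= (-3)*3*e1e1 + (-3)*4*e1e2 + (-2)*3*e2e1 + (-2)*4*e2e2
Using e1^2 = e2^2 = 1, e2e1 = -e1e2:
Scalar part s = (-3)*3 + (-2)*4 = -9 + (-8) = -17
Bivector part b = (-3)*4 - (-2)*3 = -12 - (-6) = -6
uv = -17 - 6*e12


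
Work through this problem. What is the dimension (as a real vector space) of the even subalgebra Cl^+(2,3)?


Even subalgebra dimension = 2^(n-1)
n = 2 + 3 = 5
2^(5 - 1) = 2^4 = 16
Verification: sum of C(5,k) for even k = 1 + 10 + 5 = 16
Result = 16


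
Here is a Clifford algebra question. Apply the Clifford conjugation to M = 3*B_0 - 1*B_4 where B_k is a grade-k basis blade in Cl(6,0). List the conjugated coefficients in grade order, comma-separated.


Clifford conjugate sign for grade k: (-1)^(k(k+1)/2)
Grade 0: (-1)^(0*1/2) = (-1)^0 = 1, coeff 3 -> 3
Grade 4: (-1)^(4*5/2) = (-1)^10 = 1, coeff -1 -> -1
Conjugated coefficients: 3, -1


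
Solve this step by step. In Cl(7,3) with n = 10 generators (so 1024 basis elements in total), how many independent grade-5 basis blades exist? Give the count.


Number of grade-k basis blades in Cl(p,q) with n = p + q is C(n, k).
n = 7 + 3 = 10
C(10, 5) = 10! / (5! * 5!)
= 3628800 / (120 * 120)
= 252


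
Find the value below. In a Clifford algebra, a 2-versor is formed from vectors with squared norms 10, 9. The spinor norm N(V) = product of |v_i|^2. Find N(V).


Spinor norm N(V) = |v1|^2 * |v2|^2 * ... * |v2|^2
= 10 * 9
Running product: 10, 90
N(V) = 90


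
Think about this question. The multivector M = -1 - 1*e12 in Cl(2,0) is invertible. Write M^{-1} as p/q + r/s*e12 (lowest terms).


M = -1 - 1*e12, where e12^2 = -1.
Since M commutes with its reverse ~M = a - b*e12, M * ~M = a^2 - b^2*e12^2 = a^2 + b^2.
So M^{-1} = ~M / (a^2 + b^2) = (a - b*e12)/(a^2 + b^2).
a^2 + b^2 = 1 + 1 = 2
Scalar part = -1/2 = -1/2
Bivector coeff = 1/2 = 1/2
M^{-1} = -1/2 + 1/2*e12


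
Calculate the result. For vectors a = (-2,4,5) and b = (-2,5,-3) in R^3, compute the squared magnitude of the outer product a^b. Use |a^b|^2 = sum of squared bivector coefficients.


a wedge b = (a1*b2 - a2*b1)*e12 + (a1*b3 - a3*b1)*e13 + (a2*b3 - a3*b2)*e23
e12 coeff: (-2)*5 - 4*(-2) = -10 - (-8) = -2
e13 coeff: (-2)*(-3) - 5*(-2) = 6 - (-10) = 16
e23 coeff: 4*(-3) - 5*5 = -12 - 25 = -37
|a wedge b|^2 = (-2)^2 + 16^2 + (-37)^2
= 4 + 256 + 1369
= 1629


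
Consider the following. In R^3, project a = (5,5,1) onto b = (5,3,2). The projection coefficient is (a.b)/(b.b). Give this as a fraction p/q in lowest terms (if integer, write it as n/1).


Projection coefficient = (a . b) / (b . b)
a . b = 5*5 + 5*3 + 1*2
= 25 + 15 + 2 = 42
b . b = 5^2 + 3^2 + 2^2
= 25 + 9 + 4 = 38
Coefficient = 42/38
In lowest terms: 21/19


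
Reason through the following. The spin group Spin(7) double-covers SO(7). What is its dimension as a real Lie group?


Spin(n) double-covers SO(n); both have Lie algebra so(n) of dimension n(n-1)/2.
n = 7
n(n-1) = 7 * 6 = 42
dim Spin(7) = 42/2 = 21


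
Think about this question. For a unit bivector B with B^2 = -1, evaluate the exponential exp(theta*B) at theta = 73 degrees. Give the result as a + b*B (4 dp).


For a unit bivector B with B^2 = -1, the exponential series gives
e^(theta*B) = cos(theta) + sin(theta)*B (the GA analogue of Euler's formula).
theta = 73 degrees = 1.27409 rad
cos(73 deg) = 0.2924
sin(73 deg) = 0.9563
exp(theta*B) = 0.2924 + 0.9563*B


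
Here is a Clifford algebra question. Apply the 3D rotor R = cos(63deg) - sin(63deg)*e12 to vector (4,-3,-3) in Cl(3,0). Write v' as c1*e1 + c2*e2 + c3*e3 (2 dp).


Rotor R = cos(63deg) - sin(63deg)*e12
Rotation angle theta = 2 * 63 = 126 degrees in the e12 plane (e1 -> e2).
The component perpendicular to the plane (e3) is invariant: v'_3 = v3 = -3.00
cos(126deg) = -0.5878, sin(126deg) = 0.8090
v'_1 = v1*cos(theta) - v2*sin(theta) = 4*(-0.5878) - (-3)*0.8090 = 0.08
v'_2 = v1*sin(theta) + v2*cos(theta) = 4*0.8090 + (-3)*(-0.5878) = 5.00
v' = 0.08*e1 + 5.00*e2 - 3.00*e3


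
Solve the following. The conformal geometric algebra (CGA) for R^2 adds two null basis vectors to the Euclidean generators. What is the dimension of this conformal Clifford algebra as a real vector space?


The conformal model of R^2 uses Cl(3,1): the 2 Euclidean generators plus two extra orthogonal generators e+ (e+^2 = +1) and e- (e-^2 = -1), from which the null vectors e0, einf are built.
Number of generators m = 2 + 2 = 4.
dim Cl(p,q) = 2^m = 2^4 = 16


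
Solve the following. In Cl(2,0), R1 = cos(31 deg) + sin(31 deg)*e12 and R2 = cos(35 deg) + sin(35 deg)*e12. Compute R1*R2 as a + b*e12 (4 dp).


Same-plane rotors commute and their half-angles add:
R1*R2 = cos(a1 + a2) + sin(a1 + a2)*e12.
a1 + a2 = 31 + 35 = 66 deg
cos(66 deg) = 0.4067
sin(66 deg) = 0.9135
R1*R2 = 0.4067 + 0.9135*e12


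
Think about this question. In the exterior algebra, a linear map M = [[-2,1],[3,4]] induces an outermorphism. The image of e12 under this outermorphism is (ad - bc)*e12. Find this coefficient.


The outermorphism of a linear map f sends e1^e2 to f(e1)^f(e2).
f(e1) = -2*e1 + 3*e2
f(e2) = 1*e1 + 4*e2
f(e1) ^ f(e2) = (-2*e1 + 3*e2) ^ (1*e1 + 4*e2)
= (-2)*4*e12 + 3*1*e21
= (-8 - 3)*e12
= -11*e12
Coefficient = -11


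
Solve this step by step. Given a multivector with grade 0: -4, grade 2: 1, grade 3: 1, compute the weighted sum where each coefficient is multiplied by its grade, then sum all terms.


Grade-weighted sum = sum of grade_k * coefficient_k
0*(-4) = 0
2*1 = 2
3*1 = 3
Total = 0 + 2 + 3 = 5


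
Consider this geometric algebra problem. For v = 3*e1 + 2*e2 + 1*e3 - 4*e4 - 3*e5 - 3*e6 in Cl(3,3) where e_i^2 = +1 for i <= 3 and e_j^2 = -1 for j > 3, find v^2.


v^2 = sum of c_i^2 * e_i^2
Positive signature terms (e_i^2 = +1): 3^2 + 2^2 + 1^2 = 14
Negative signature terms (e_j^2 = -1): (-4)^2 + (-3)^2 + (-3)^2 = 34
v^2 = 14 - 34 = -20


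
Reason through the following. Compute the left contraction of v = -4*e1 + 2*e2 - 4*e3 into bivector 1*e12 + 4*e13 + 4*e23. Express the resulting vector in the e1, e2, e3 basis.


Left contraction v _| B = <vB>_1 (grade-1 part of the geometric product vB).
Using e1_|e12 = e2, e2_|e12 = -e1, e1_|e13 = e3, e3_|e13 = -e1, e2_|e23 = e3, e3_|e23 = -e2:
e1 coeff: -v2*b12 - v3*b13 = -(2)*(1) - (-4)*(4) = 14
e2 coeff: v1*b12 - v3*b23 = (-4)*(1) - (-4)*(4) = 12
e3 coeff: v1*b13 + v2*b23 = (-4)*(4) + (2)*(4) = -8
v _| B = 14*e1 + 12*e2 - 8*e3


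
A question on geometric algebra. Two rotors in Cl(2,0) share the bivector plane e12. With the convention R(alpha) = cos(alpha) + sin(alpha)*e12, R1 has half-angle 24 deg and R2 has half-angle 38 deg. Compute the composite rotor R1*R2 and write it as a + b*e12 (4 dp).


Same-plane rotors commute and their half-angles add:
R1*R2 = cos(a1 + a2) + sin(a1 + a2)*e12.
a1 + a2 = 24 + 38 = 62 deg
cos(62 deg) = 0.4695
sin(62 deg) = 0.8829
R1*R2 = 0.4695 + 0.8829*e12


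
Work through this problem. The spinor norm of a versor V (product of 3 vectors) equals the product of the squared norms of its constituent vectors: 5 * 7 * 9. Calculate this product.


Spinor norm N(V) = |v1|^2 * |v2|^2 * ... * |v3|^2
= 5 * 7 * 9
Running product: 5, 35, 315
N(V) = 315


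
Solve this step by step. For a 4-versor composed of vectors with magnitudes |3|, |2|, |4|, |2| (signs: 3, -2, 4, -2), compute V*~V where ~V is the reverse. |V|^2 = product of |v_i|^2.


Each vector v_i has |v_i|^2 = s_i^2
Squared scales: 3^2 = 9, (-2)^2 = 4, 4^2 = 16, (-2)^2 = 4
|V|^2 = 9 * 4 * 16 * 4
= 2304


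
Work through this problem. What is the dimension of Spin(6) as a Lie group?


Spin(n) double-covers SO(n); both have Lie algebra so(n) of dimension n(n-1)/2.
n = 6
n(n-1) = 6 * 5 = 30
dim Spin(6) = 30/2 = 15


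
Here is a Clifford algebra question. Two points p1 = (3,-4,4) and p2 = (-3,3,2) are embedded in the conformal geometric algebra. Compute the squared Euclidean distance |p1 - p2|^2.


p1 - p2 = (6, -7, 2)
|p1 - p2|^2 = 6^2 + (-7)^2 + 2^2
= 36 + 49 + 4
= 89


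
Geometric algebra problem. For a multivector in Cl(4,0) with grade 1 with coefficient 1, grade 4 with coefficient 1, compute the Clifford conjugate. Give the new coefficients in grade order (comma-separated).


Clifford conjugate sign for grade k: (-1)^(k(k+1)/2)
Grade 1: (-1)^(1*2/2) = (-1)^1 = -1, coeff 1 -> -1
Grade 4: (-1)^(4*5/2) = (-1)^10 = 1, coeff 1 -> 1
Conjugated coefficients: -1, 1


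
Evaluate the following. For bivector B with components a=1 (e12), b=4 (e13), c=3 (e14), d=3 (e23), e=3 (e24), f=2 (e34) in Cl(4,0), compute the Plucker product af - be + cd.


Plucker relation: af - be + cd
a*f = 1*2 = 2
b*e = 4*3 = 12
c*d = 3*3 = 9
af - be + cd = 2 - 12 + 9
= -1


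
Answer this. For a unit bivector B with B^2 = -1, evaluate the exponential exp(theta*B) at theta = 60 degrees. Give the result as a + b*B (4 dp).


For a unit bivector B with B^2 = -1, the exponential series gives
e^(theta*B) = cos(theta) + sin(theta)*B (the GA analogue of Euler's formula).
theta = 60 degrees = 1.047198 rad
cos(60 deg) = 0.5000
sin(60 deg) = 0.8660
exp(theta*B) = 0.5000 + 0.8660*B


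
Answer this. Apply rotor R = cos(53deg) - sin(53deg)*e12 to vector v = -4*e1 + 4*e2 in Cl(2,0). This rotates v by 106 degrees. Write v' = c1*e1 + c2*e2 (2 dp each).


Rotor R = cos(53deg) - sin(53deg)*e12
Rotation angle theta = 2 * 53 = 106 degrees
v' = R*v*~R rotates v by theta.
cos(106deg) = -0.2756, sin(106deg) = 0.9613
v'_1 = -4*cos(106deg) - 4*sin(106deg)
= -4*(-0.2756) - 4*0.9613
= -2.74
v'_2 = -4*sin(106deg) + 4*cos(106deg)
= -4*0.9613 + 4*(-0.2756)
= -4.95
v' = -2.74*e1 - 4.95*e2


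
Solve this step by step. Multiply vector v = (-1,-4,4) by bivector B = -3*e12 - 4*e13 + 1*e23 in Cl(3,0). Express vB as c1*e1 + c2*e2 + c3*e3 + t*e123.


vB has grade-1 (vector) and grade-3 (trivector) parts: vB = (v _| B) + (v ^ B).
Vector part <vB>_1:
  e1: -v2*b12 - v3*b13 = -(-4)*(-3) - (4)*(-4) = 4
  e2: v1*b12 - v3*b23 = (-1)*(-3) - (4)*(1) = -1
  e3: v1*b13 + v2*b23 = (-1)*(-4) + (-4)*(1) = 0
Trivector part <vB>_3:
  e123: v1*b23 - v2*b13 + v3*b12 = (-1)*(1) - (-4)*(-4) + (4)*(-3) = -29
vB = 4*e1 - 1*e2 + 0*e3 - 29*e123


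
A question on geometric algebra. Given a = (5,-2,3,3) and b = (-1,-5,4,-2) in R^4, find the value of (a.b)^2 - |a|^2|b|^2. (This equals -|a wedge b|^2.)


a . b = 5*(-1) + (-2)*(-5) + 3*4 + 3*(-2)
= -5 + 10 + 12 + (-6) = 11
|a|^2 = 5^2 + (-2)^2 + 3^2 + 3^2 = 47
|b|^2 = (-1)^2 + (-5)^2 + 4^2 + (-2)^2 = 46
(a.b)^2 = 11^2 = 121
|a|^2 * |b|^2 = 47 * 46 = 2162
Result = 121 - 2162 = -2041


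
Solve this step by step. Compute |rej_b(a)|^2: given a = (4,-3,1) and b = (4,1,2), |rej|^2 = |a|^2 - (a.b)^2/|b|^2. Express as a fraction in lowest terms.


|a|^2 = 4^2 + (-3)^2 + 1^2 = 26
|b|^2 = 4^2 + 1^2 + 2^2 = 21
a . b = 4*4 + (-3)*1 + 1*2 = 15
(a.b)^2 = 15^2 = 225
|rej|^2 = 26 - 225/21
= (546 - 225)/21
= 321/21
In lowest terms: 107/7


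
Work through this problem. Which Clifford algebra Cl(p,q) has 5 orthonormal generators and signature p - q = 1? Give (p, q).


We need p + q = 5 and p - q = 1.
Adding: 2p = 5 + 1 = 6, so p = 3.
Then q = 5 - 3 = 2.
(p, q) = (3, 2)


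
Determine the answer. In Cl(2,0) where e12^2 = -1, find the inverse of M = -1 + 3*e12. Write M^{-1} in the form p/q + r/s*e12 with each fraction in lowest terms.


M = -1 + 3*e12, where e12^2 = -1.
Since M commutes with its reverse ~M = a - b*e12, M * ~M = a^2 - b^2*e12^2 = a^2 + b^2.
So M^{-1} = ~M / (a^2 + b^2) = (a - b*e12)/(a^2 + b^2).
a^2 + b^2 = 1 + 9 = 10
Scalar part = -1/10 = -1/10
Bivector coeff = -3/10 = -3/10
M^{-1} = -1/10 - 3/10*e12


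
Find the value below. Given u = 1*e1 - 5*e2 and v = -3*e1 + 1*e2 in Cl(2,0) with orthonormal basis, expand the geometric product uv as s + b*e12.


Expand: (1*e1 - 5*e2)(-3*e1 + 1*e2)
= 1*(-3)*e1e1 + 1*1*e1e2 + (-5)*(-3)*e2e1 + (-5)*1*e2e2
Using e1^2 = e2^2 = 1, e2e1 = -e1e2:
Scalar part s = 1*(-3) + (-5)*1 = -3 + (-5) = -8
Bivector part b = 1*1 - (-5)*(-3) = 1 - 15 = -14
uv = -8 - 14*e12


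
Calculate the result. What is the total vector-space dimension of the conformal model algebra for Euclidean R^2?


The conformal model of R^2 uses Cl(3,1): the 2 Euclidean generators plus two extra orthogonal generators e+ (e+^2 = +1) and e- (e-^2 = -1), from which the null vectors e0, einf are built.
Number of generators m = 2 + 2 = 4.
dim Cl(p,q) = 2^m = 2^4 = 16


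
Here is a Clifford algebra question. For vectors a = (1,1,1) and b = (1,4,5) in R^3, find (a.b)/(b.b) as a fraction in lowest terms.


Projection coefficient = (a . b) / (b . b)
a . b = 1*1 + 1*4 + 1*5
= 1 + 4 + 5 = 10
b . b = 1^2 + 4^2 + 5^2
= 1 + 16 + 25 = 42
Coefficient = 10/42
In lowest terms: 5/21


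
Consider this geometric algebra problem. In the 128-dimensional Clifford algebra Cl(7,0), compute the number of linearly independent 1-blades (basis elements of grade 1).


Number of grade-k basis blades in Cl(p,q) with n = p + q is C(n, k).
n = 7 + 0 = 7
C(7, 1) = 7! / (1! * 6!)
= 5040 / (1 * 720)
= 7


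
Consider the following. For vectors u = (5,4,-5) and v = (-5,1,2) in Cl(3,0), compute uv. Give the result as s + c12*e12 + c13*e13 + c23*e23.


In Cl(3,0): e_i^2 = 1, e_ie_j = -e_je_i for i != j.
Scalar part = u . v = 5*(-5) + 4*1 + (-5)*2
= -25 + 4 + (-10) = -31
e12 coeff = 5*1 - 4*(-5) = 5 - (-20) = 25
e13 coeff = 5*2 - (-5)*(-5) = 10 - 25 = -15
e23 coeff = 4*2 - (-5)*1 = 8 - (-5) = 13
uv = -31 + 25*e12 - 15*e13 + 13*e23


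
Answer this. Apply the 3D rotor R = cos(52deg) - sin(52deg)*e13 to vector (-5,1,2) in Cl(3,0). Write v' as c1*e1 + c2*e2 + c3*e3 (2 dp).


Rotor R = cos(52deg) - sin(52deg)*e13
Rotation angle theta = 2 * 52 = 104 degrees in the e13 plane (e1 -> e3).
The component perpendicular to the plane (e2) is invariant: v'_2 = v2 = 1.00
cos(104deg) = -0.2419, sin(104deg) = 0.9703
v'_1 = v1*cos(theta) - v3*sin(theta) = -5*(-0.2419) - 2*0.9703 = -0.73
v'_3 = v1*sin(theta) + v3*cos(theta) = -5*0.9703 + 2*(-0.2419) = -5.34
v' = -0.73*e1 + 1.00*e2 - 5.34*e3


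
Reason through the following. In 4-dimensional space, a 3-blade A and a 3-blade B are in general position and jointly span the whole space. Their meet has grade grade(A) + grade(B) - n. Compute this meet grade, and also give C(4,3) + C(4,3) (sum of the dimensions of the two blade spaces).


Meet grade = grade(A) + grade(B) - n
= 3 + 3 - 4 = 2
C(4,3) = 4
C(4,3) = 4
dim_A + dim_B = 4 + 4 = 8


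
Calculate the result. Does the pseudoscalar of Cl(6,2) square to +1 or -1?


The pseudoscalar I = e1...e_n (product of all n generators) of Cl(p,q) satisfies I^2 = (-1)^(q + n(n-1)/2).
p = 6, q = 2, n = p + q = 8
n(n-1)/2 = 8 * 7 / 2 = 28
Exponent = q + n(n-1)/2 = 2 + 28 = 30
I^2 = (-1)^30 = +1


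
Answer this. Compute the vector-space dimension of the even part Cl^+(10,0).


Even subalgebra dimension = 2^(n-1)
n = 10 + 0 = 10
2^(10 - 1) = 2^9 = 512
Verification: sum of C(10,k) for even k = 1 + 45 + 210 + 210 + 45 + 1 = 512
Result = 512


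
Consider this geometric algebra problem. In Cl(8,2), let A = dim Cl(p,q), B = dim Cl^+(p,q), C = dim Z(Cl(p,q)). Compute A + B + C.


n = 8 + 2 = 10
Total dim = 2^10 = 1024
Even subalgebra dim = 2^9 = 512
n is even, so center dim = 1
Sum = 1024 + 512 + 1 = 1537


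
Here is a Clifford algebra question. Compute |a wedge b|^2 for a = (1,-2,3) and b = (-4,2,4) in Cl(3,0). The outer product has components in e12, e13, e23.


a wedge b = (a1*b2 - a2*b1)*e12 + (a1*b3 - a3*b1)*e13 + (a2*b3 - a3*b2)*e23
e12 coeff: 1*2 - (-2)*(-4) = 2 - 8 = -6
e13 coeff: 1*4 - 3*(-4) = 4 - (-12) = 16
e23 coeff: (-2)*4 - 3*2 = -8 - 6 = -14
|a wedge b|^2 = (-6)^2 + 16^2 + (-14)^2
= 36 + 256 + 196
= 488


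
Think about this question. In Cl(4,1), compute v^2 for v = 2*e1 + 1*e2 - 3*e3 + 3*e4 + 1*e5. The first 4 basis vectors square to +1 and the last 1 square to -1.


v^2 = sum of c_i^2 * e_i^2
Positive signature terms (e_i^2 = +1): 2^2 + 1^2 + (-3)^2 + 3^2 = 23
Negative signature terms (e_j^2 = -1): 1^2 = 1
v^2 = 23 - 1 = 22


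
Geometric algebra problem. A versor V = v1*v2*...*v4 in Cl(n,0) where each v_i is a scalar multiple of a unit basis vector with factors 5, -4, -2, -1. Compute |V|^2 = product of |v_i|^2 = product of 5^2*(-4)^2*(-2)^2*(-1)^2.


Each vector v_i has |v_i|^2 = s_i^2
Squared scales: 5^2 = 25, (-4)^2 = 16, (-2)^2 = 4, (-1)^2 = 1
|V|^2 = 25 * 16 * 4 * 1
= 1600


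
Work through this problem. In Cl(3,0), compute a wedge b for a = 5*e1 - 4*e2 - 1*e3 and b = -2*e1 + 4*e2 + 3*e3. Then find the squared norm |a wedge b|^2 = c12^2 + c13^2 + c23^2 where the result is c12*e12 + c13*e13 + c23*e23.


a wedge b = (a1*b2 - a2*b1)*e12 + (a1*b3 - a3*b1)*e13 + (a2*b3 - a3*b2)*e23
e12 coeff: 5*4 - (-4)*(-2) = 20 - 8 = 12
e13 coeff: 5*3 - (-1)*(-2) = 15 - 2 = 13
e23 coeff: (-4)*3 - (-1)*4 = -12 - (-4) = -8
|a wedge b|^2 = 12^2 + 13^2 + (-8)^2
= 144 + 169 + 64
= 377


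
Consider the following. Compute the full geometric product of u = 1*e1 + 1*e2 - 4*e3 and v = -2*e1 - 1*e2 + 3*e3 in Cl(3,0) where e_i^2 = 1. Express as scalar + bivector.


In Cl(3,0): e_i^2 = 1, e_ie_j = -e_je_i for i != j.
Scalar part = u . v = 1*(-2) + 1*(-1) + (-4)*3
= -2 + (-1) + (-12) = -15
e12 coeff = 1*(-1) - 1*(-2) = -1 - (-2) = 1
e13 coeff = 1*3 - (-4)*(-2) = 3 - 8 = -5
e23 coeff = 1*3 - (-4)*(-1) = 3 - 4 = -1
uv = -15 + 1*e12 - 5*e13 - 1*e23


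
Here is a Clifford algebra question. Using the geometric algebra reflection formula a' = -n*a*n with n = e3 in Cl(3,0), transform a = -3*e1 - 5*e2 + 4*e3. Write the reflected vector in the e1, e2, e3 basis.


Reflection formula: a' = -n*a*n, with n = e3 (unit vector, n^2 = 1).
For reflection through hyperplane perp to e3:
The component along e3 flips sign, others stay.
a = (-3, -5, 4)
a' = (-3, -5, -4)
a' = -3*e1 - 5*e2 - 4*e3


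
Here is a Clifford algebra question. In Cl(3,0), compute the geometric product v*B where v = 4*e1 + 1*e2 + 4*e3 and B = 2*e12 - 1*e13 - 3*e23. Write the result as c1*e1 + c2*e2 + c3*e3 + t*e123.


vB has grade-1 (vector) and grade-3 (trivector) parts: vB = (v _| B) + (v ^ B).
Vector part <vB>_1:
  e1: -v2*b12 - v3*b13 = -(1)*(2) - (4)*(-1) = 2
  e2: v1*b12 - v3*b23 = (4)*(2) - (4)*(-3) = 20
  e3: v1*b13 + v2*b23 = (4)*(-1) + (1)*(-3) = -7
Trivector part <vB>_3:
  e123: v1*b23 - v2*b13 + v3*b12 = (4)*(-3) - (1)*(-1) + (4)*(2) = -3
vB = 2*e1 + 20*e2 - 7*e3 - 3*e123


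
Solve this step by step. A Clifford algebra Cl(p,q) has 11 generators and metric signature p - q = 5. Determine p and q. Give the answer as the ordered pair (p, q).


We need p + q = 11 and p - q = 5.
Adding: 2p = 11 + 5 = 16, so p = 8.
Then q = 11 - 8 = 3.
(p, q) = (8, 3)


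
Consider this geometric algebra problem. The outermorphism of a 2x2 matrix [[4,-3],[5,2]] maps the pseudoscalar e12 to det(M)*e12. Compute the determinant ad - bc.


The outermorphism of a linear map f sends e1^e2 to f(e1)^f(e2).
f(e1) = 4*e1 + 5*e2
f(e2) = -3*e1 + 2*e2
f(e1) ^ f(e2) = (4*e1 + 5*e2) ^ (-3*e1 + 2*e2)
= 4*2*e12 + 5*(-3)*e21
= (8 - (-15))*e12
= 23*e12
Coefficient = 23


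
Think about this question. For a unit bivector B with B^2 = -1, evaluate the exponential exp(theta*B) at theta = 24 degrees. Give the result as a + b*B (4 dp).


For a unit bivector B with B^2 = -1, the exponential series gives
e^(theta*B) = cos(theta) + sin(theta)*B (the GA analogue of Euler's formula).
theta = 24 degrees = 0.418879 rad
cos(24 deg) = 0.9135
sin(24 deg) = 0.4067
exp(theta*B) = 0.9135 + 0.4067*B


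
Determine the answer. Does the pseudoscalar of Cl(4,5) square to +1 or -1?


The pseudoscalar I = e1...e_n (product of all n generators) of Cl(p,q) satisfies I^2 = (-1)^(q + n(n-1)/2).
p = 4, q = 5, n = p + q = 9
n(n-1)/2 = 9 * 8 / 2 = 36
Exponent = q + n(n-1)/2 = 5 + 36 = 41
I^2 = (-1)^41 = -1


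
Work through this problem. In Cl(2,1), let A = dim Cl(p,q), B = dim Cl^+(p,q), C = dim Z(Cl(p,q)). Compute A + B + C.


n = 2 + 1 = 3
Total dim = 2^3 = 8
Even subalgebra dim = 2^2 = 4
n is odd, so center dim = 2
Sum = 8 + 4 + 2 = 14


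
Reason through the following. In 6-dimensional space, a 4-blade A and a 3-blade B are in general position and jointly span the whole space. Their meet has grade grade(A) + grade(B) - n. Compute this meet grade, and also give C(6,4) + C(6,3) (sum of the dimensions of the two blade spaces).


Meet grade = grade(A) + grade(B) - n
= 4 + 3 - 6 = 1
C(6,4) = 15
C(6,3) = 20
dim_A + dim_B = 15 + 20 = 35


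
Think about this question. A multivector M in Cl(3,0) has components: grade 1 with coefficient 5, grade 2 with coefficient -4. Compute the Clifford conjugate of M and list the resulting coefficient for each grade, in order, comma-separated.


Clifford conjugate sign for grade k: (-1)^(k(k+1)/2)
Grade 1: (-1)^(1*2/2) = (-1)^1 = -1, coeff 5 -> -5
Grade 2: (-1)^(2*3/2) = (-1)^3 = -1, coeff -4 -> 4
Conjugated coefficients: -5, 4


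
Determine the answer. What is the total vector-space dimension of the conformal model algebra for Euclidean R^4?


The conformal model of R^4 uses Cl(5,1): the 4 Euclidean generators plus two extra orthogonal generators e+ (e+^2 = +1) and e- (e-^2 = -1), from which the null vectors e0, einf are built.
Number of generators m = 4 + 2 = 6.
dim Cl(p,q) = 2^m = 2^6 = 64


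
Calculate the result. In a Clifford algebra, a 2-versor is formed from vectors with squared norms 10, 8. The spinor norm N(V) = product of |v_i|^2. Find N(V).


Spinor norm N(V) = |v1|^2 * |v2|^2 * ... * |v2|^2
= 10 * 8
Running product: 10, 80
N(V) = 80


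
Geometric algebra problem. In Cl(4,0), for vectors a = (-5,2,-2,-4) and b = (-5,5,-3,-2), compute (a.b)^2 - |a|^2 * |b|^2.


a . b = (-5)*(-5) + 2*5 + (-2)*(-3) + (-4)*(-2)
= 25 + 10 + 6 + 8 = 49
|a|^2 = (-5)^2 + 2^2 + (-2)^2 + (-4)^2 = 49
|b|^2 = (-5)^2 + 5^2 + (-3)^2 + (-2)^2 = 63
(a.b)^2 = 49^2 = 2401
|a|^2 * |b|^2 = 49 * 63 = 3087
Result = 2401 - 3087 = -686


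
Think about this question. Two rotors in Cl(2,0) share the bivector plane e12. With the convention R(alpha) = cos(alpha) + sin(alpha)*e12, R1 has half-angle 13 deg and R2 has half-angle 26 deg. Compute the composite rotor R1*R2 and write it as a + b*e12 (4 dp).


Same-plane rotors commute and their half-angles add:
R1*R2 = cos(a1 + a2) + sin(a1 + a2)*e12.
a1 + a2 = 13 + 26 = 39 deg
cos(39 deg) = 0.7771
sin(39 deg) = 0.6293
R1*R2 = 0.7771 + 0.6293*e12


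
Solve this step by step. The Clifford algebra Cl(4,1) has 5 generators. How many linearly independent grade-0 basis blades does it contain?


Number of grade-k basis blades in Cl(p,q) with n = p + q is C(n, k).
n = 4 + 1 = 5
C(5, 0) = 5! / (0! * 5!)
= 120 / (1 * 120)
= 1


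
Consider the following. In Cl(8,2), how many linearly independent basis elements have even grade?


Even subalgebra dimension = 2^(n-1)
n = 8 + 2 = 10
2^(10 - 1) = 2^9 = 512
Verification: sum of C(10,k) for even k = 1 + 45 + 210 + 210 + 45 + 1 = 512
Result = 512


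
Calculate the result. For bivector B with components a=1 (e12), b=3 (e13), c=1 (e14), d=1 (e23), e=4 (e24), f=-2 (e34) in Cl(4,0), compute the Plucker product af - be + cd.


Plucker relation: af - be + cd
a*f = 1*(-2) = -2
b*e = 3*4 = 12
c*d = 1*1 = 1
af - be + cd = -2 - 12 + 1
= -13


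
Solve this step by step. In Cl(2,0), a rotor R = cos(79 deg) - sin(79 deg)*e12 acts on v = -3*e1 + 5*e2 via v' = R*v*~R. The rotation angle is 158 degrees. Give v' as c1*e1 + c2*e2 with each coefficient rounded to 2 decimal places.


Rotor R = cos(79deg) - sin(79deg)*e12
Rotation angle theta = 2 * 79 = 158 degrees
v' = R*v*~R rotates v by theta.
cos(158deg) = -0.9272, sin(158deg) = 0.3746
v'_1 = -3*cos(158deg) - 5*sin(158deg)
= -3*(-0.9272) - 5*0.3746
= 0.91
v'_2 = -3*sin(158deg) + 5*cos(158deg)
= -3*0.3746 + 5*(-0.9272)
= -5.76
v' = 0.91*e1 - 5.76*e2


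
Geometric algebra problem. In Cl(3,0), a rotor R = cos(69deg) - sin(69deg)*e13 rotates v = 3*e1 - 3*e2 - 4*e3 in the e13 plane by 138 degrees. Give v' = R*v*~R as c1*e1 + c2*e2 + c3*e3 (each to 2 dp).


Rotor R = cos(69deg) - sin(69deg)*e13
Rotation angle theta = 2 * 69 = 138 degrees in the e13 plane (e1 -> e3).
The component perpendicular to the plane (e2) is invariant: v'_2 = v2 = -3.00
cos(138deg) = -0.7431, sin(138deg) = 0.6691
v'_1 = v1*cos(theta) - v3*sin(theta) = 3*(-0.7431) - (-4)*0.6691 = 0.45
v'_3 = v1*sin(theta) + v3*cos(theta) = 3*0.6691 + (-4)*(-0.7431) = 4.98
v' = 0.45*e1 - 3.00*e2 + 4.98*e3


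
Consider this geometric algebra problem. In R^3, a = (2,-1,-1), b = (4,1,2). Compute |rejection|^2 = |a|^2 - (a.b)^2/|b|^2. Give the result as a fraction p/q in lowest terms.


|a|^2 = 2^2 + (-1)^2 + (-1)^2 = 6
|b|^2 = 4^2 + 1^2 + 2^2 = 21
a . b = 2*4 + (-1)*1 + (-1)*2 = 5
(a.b)^2 = 5^2 = 25
|rej|^2 = 6 - 25/21
= (126 - 25)/21
= 101/21
In lowest terms: 101/21


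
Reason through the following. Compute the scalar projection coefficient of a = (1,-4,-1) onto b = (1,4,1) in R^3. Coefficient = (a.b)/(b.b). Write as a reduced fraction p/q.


Projection coefficient = (a . b) / (b . b)
a . b = 1*1 + (-4)*4 + (-1)*1
= 1 + (-16) + (-1) = -16
b . b = 1^2 + 4^2 + 1^2
= 1 + 16 + 1 = 18
Coefficient = -16/18
In lowest terms: -8/9


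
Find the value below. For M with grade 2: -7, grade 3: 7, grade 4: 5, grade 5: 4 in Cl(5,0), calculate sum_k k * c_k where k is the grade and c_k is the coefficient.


Grade-weighted sum = sum of grade_k * coefficient_k
2*(-7) = -14
3*7 = 21
4*5 = 20
5*4 = 20
Total = -14 + 21 + 20 + 20 = 47


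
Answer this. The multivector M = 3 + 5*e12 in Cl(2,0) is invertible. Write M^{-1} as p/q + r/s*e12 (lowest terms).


M = 3 + 5*e12, where e12^2 = -1.
Since M commutes with its reverse ~M = a - b*e12, M * ~M = a^2 - b^2*e12^2 = a^2 + b^2.
So M^{-1} = ~M / (a^2 + b^2) = (a - b*e12)/(a^2 + b^2).
a^2 + b^2 = 9 + 25 = 34
Scalar part = 3/34 = 3/34
Bivector coeff = -5/34 = -5/34
M^{-1} = 3/34 - 5/34*e12


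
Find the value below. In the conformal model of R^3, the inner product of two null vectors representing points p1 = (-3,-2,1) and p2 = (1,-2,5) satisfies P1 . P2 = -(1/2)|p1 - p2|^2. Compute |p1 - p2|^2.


p1 - p2 = (-4, 0, -4)
|p1 - p2|^2 = (-4)^2 + 0^2 + (-4)^2
= 16 + 0 + 16
= 32


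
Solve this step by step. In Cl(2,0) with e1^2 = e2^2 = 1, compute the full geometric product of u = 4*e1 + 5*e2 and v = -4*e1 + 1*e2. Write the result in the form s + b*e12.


Expand: (4*e1 + 5*e2)(-4*e1 + 1*e2)
= 4*(-4)*e1e1 + 4*1*e1e2 + 5*(-4)*e2e1 + 5*1*e2e2
Using e1^2 = e2^2 = 1, e2e1 = -e1e2:
Scalar part s = 4*(-4) + 5*1 = -16 + 5 = -11
Bivector part b = 4*1 - 5*(-4) = 4 - (-20) = 24
uv = -11 + 24*e12


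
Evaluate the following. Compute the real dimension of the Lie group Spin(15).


Spin(n) double-covers SO(n); both have Lie algebra so(n) of dimension n(n-1)/2.
n = 15
n(n-1) = 15 * 14 = 210
dim Spin(15) = 210/2 = 105


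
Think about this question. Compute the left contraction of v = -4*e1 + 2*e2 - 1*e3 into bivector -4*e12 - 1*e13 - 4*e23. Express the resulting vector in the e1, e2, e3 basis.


Left contraction v _| B = <vB>_1 (grade-1 part of the geometric product vB).
Using e1_|e12 = e2, e2_|e12 = -e1, e1_|e13 = e3, e3_|e13 = -e1, e2_|e23 = e3, e3_|e23 = -e2:
e1 coeff: -v2*b12 - v3*b13 = -(2)*(-4) - (-1)*(-1) = 7
e2 coeff: v1*b12 - v3*b23 = (-4)*(-4) - (-1)*(-4) = 12
e3 coeff: v1*b13 + v2*b23 = (-4)*(-1) + (2)*(-4) = -4
v _| B = 7*e1 + 12*e2 - 4*e3


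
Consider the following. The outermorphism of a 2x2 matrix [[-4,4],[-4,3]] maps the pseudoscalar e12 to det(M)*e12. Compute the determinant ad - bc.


The outermorphism of a linear map f sends e1^e2 to f(e1)^f(e2).
f(e1) = -4*e1 - 4*e2
f(e2) = 4*e1 + 3*e2
f(e1) ^ f(e2) = (-4*e1 - 4*e2) ^ (4*e1 + 3*e2)
= (-4)*3*e12 + (-4)*4*e21
= (-12 - (-16))*e12
= 4*e12
Coefficient = 4


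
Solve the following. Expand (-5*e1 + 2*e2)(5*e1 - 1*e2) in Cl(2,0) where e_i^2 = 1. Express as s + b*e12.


Expand: (-5*e1 + 2*e2)(5*e1 - 1*e2)
= (-5)*5*e1e1 + (-5)*(-1)*e1e2 + 2*5*e2e1 + 2*(-1)*e2e2
Using e1^2 = e2^2 = 1, e2e1 = -e1e2:
Scalar part s = (-5)*5 + 2*(-1) = -25 + (-2) = -27
Bivector part b = (-5)*(-1) - 2*5 = 5 - 10 = -5
uv = -27 - 5*e12


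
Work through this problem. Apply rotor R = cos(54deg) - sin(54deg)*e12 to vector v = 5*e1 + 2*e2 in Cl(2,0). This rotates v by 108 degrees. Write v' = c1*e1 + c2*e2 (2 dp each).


Rotor R = cos(54deg) - sin(54deg)*e12
Rotation angle theta = 2 * 54 = 108 degrees
v' = R*v*~R rotates v by theta.
cos(108deg) = -0.3090, sin(108deg) = 0.9511
v'_1 = 5*cos(108deg) - 2*sin(108deg)
= 5*(-0.3090) - 2*0.9511
= -3.45
v'_2 = 5*sin(108deg) + 2*cos(108deg)
= 5*0.9511 + 2*(-0.3090)
= 4.14
v' = -3.45*e1 + 4.14*e2
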